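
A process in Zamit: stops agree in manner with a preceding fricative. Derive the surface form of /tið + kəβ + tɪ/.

[tiðxəβsɪ]

/k/ is a voiceless velar stop. The preceding trigger /ð/ is a fricative, so /k/ must become a fricative as well.
A voiceless velar fricative is [x], so the surface segment is [x].
At the second juncture, /t/ likewise becomes [s] adjacent to /β/.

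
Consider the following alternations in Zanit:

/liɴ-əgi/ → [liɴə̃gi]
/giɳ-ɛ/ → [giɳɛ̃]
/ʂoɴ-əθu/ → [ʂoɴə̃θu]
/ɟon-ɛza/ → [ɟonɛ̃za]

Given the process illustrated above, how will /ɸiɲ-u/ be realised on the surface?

[ɸiɲũ]

The data show progressive nasality assimilation (vowel nasalisation): /ə/ → [ə̃] after /ɴ/; /ɛ/ → [ɛ̃] after /ɳ/; /ɛ/ → [ɛ̃] after /n/ — a vowel is nasalised by an immediately preceding nasal consonant.
/u/ sits next to the nasal /ɲ/ and is therefore nasalised to [ũ].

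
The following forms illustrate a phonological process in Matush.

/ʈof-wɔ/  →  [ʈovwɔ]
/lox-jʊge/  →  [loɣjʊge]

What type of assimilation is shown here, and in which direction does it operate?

The segment that alternates is /f/, which surfaces as [v] when adjacent to /w/.
The change voiceless → voiced matches the voicing of the following /w/, identifying this as voicing assimilation.
Place and manner are unchanged, so the assimilation is partial, not total.
The other alternating form patterns the same way: /x/ → [ɣ] before /j/ (voiceless → voiced, matching voiced) — only voicing changes, and always toward the following segment.
The trigger is the following segment, so the direction is regressive (anticipatory).

regressive voicing assimilation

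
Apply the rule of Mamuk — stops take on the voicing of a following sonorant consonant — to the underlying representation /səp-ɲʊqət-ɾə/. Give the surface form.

/p/ is a voiceless bilabial stop. The following trigger /ɲ/ is voiced, so /p/ must become voiced as well.
The voiced bilabial stop is [b], so /p/ → [b].
At the second juncture, /t/ likewise becomes [d] adjacent to /ɾ/.

[səbɲʊqədɾə]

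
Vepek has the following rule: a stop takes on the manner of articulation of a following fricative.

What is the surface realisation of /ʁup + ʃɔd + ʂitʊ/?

/p/ is a voiceless bilabial stop. The following trigger /ʃ/ is a fricative, so /p/ must become a fricative as well.
Changing only its manner to fricative gives [ɸ] — the voiceless bilabial fricative.
The same rule applies at the second boundary: /d/ → [z] next to /ʂ/.

[ʁuɸʃɔzʂitʊ]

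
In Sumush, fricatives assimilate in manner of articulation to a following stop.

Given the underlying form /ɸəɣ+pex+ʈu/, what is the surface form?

[ɸəgpekʈu]

The rule targets /ɣ/ (voiced velar fricative), which sits before the trigger /p/ (stop).
Changing only its manner to stop gives [g] — the voiced velar stop.
The same rule applies at the second boundary: /x/ → [k] next to /ʈ/.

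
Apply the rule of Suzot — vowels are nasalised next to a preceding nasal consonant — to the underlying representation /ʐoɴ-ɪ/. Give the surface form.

/ɪ/ sits next to the nasal /ɴ/ and is therefore nasalised to [ɪ̃].

[ʐoɴɪ̃]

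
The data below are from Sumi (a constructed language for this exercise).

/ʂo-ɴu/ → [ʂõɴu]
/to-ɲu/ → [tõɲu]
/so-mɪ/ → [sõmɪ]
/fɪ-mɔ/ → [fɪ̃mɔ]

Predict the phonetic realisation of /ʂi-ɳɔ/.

[ʂĩɳɔ]

The data show regressive nasality assimilation (vowel nasalisation): /o/ → [õ] before /ɴ/; /o/ → [õ] before /ɲ/; /o/ → [õ] before /m/; /ɪ/ → [ɪ̃] before /m/ — a vowel is nasalised by an immediately following nasal consonant.
/i/ sits next to the nasal /ɳ/ and is therefore nasalised to [ĩ].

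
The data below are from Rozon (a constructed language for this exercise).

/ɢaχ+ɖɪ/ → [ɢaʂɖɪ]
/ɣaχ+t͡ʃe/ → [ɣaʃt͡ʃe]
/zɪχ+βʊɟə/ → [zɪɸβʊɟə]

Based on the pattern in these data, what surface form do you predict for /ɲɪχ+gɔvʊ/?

The data show regressive place assimilation: /χ/ → [ʂ] before /ɖ/; /χ/ → [ʃ] before /t͡ʃ/; /χ/ → [ɸ] before /β/. In each pair only place changes, matching the following consonant, while manner and voice stay constant.
/χ/ is a voiceless uvular fricative. The following trigger /g/ is velar, so /χ/ must become velar as well.
The voiceless velar fricative is [x], so /χ/ → [x].

[ɲɪxgɔvʊ]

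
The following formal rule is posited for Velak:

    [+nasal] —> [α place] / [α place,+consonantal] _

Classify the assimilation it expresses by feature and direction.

The shared variable α links the value of the place features (abbreviated [place]) on the target to the same value on the neighbouring segment, so place is the feature that assimilates.
Since the environment is written before the underscore, the trigger precedes the target; the direction is progressive.

progressive place assimilation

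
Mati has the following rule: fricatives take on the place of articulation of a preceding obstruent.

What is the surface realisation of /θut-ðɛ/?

/ð/ is a voiced dental fricative. The preceding trigger /t/ is alveolar, so /ð/ must become alveolar as well.
Changing only its place to alveolar gives [z] — the voiced alveolar fricative.

[θutzɛ]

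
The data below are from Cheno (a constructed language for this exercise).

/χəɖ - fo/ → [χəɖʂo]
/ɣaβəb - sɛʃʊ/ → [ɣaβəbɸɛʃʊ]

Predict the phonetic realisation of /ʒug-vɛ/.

[ʒugɣɛ]

The data show progressive place assimilation: /f/ → [ʂ] after /ɖ/; /s/ → [ɸ] after /b/. In each pair only place changes, matching the preceding consonant, while manner and voice stay constant.
/v/ is a voiced labiodental fricative. The preceding trigger /g/ is velar, so /v/ must become velar as well.
Changing only its place to velar gives [ɣ] — the voiced velar fricative.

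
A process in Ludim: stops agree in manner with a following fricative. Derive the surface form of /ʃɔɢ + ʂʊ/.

/ɢ/ is a voiced uvular stop. The following trigger /ʂ/ is a fricative, so /ɢ/ must become a fricative as well.
Changing only its manner to fricative gives [ʁ] — the voiced uvular fricative.

[ʃɔʁʂʊ]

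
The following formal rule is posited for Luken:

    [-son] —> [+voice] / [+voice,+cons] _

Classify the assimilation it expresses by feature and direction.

progressive voicing assimilation

The structural change is [+voice], and the conditioning segment [+voice,+cons] (a voiced consonant) is itself voiced, so the target comes to share the voicing of its neighbour — voicing assimilation.
The conditioning segment sits to the left of the focus bar, meaning the trigger precedes the segment that changes — progressive assimilation.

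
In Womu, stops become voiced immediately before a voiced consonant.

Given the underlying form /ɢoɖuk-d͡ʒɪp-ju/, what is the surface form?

The rule targets /k/ (voiceless velar stop), which sits before the trigger /d͡ʒ/ (voiced).
Changing only its voicing to voiced gives [g] — the voiced velar stop.
At the second juncture, /p/ likewise becomes [b] adjacent to /j/.

[ɢoɖugd͡ʒɪbju]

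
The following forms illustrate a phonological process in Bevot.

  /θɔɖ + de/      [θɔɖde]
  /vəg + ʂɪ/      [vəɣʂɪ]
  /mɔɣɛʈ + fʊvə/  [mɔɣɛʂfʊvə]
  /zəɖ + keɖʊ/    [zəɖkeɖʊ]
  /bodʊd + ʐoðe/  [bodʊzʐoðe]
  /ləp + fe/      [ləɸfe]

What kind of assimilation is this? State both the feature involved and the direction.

regressive manner assimilation

Comparing underlying and surface forms, /g/ → [ɣ] is the alternation; the neighbouring /ʂ/ is constant.
/g/ is a stop while /ʂ/ is a fricative; the output [ɣ] is a fricative, matching the trigger — so the feature that spreads is manner.
Place and voice are unchanged, so the assimilation is partial, not total.
The same holds elsewhere in the data: /ʈ/ → [ʂ] before /f/ (stop → fricative, matching a fricative); /d/ → [z] before /ʐ/ (stop → fricative, matching a fricative); /p/ → [ɸ] before /f/ (stop → fricative, matching a fricative) — only manner changes, and always toward the following segment.
No alternation appears in [θɔɖde], [zəɖkeɖʊ]: there the adjacent consonants already agree in manner (/ɖ/ and /d/ are both stops; /ɖ/ and /k/ are both stops), so these forms are consistent with the same rule.
Since the segment that changes precedes the conditioning segment, the assimilation is regressive.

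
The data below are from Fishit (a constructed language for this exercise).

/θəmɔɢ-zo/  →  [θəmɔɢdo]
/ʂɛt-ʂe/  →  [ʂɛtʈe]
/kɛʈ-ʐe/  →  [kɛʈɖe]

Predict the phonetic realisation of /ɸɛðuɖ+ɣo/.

[ɸɛðuɖgo]

The data show progressive manner assimilation: /z/ → [d] after /ɢ/; /ʂ/ → [ʈ] after /t/; /ʐ/ → [ɖ] after /ʈ/. In each pair only manner changes, matching the preceding consonant, while place and voice stay constant.
/ɣ/ is a voiced velar fricative. The preceding trigger /ɖ/ is a stop, so /ɣ/ must become a stop as well.
The voiced velar stop is [g], so /ɣ/ → [g].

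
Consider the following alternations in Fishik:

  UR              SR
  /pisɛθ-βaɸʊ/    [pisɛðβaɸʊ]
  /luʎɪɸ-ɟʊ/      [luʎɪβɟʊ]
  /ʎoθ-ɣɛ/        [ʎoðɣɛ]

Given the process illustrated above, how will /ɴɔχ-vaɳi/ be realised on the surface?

The data show regressive voicing assimilation: /θ/ → [ð] before /β/; /ɸ/ → [β] before /ɟ/; /θ/ → [ð] before /ɣ/. In each pair only voicing changes, matching the following consonant, while place and manner stay constant.
The rule targets /χ/ (voiceless uvular fricative), which sits before the trigger /v/ (voiced).
Changing only its voicing to voiced gives [ʁ] — the voiced uvular fricative.

[ɴɔʁvaɳi]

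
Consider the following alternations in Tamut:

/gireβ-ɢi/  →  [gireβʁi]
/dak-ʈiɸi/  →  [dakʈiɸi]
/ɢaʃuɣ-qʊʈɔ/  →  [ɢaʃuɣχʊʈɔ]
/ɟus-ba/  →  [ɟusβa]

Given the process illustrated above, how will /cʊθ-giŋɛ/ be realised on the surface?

The data show progressive manner assimilation: /ɢ/ → [ʁ] after /β/; /q/ → [χ] after /ɣ/; /b/ → [β] after /s/. In each pair only manner changes, matching the preceding consonant, while place and voice stay constant.
Nothing changes in [dakʈiɸi]: there the adjacent consonants already agree in manner (/ʈ/ and /k/ are both stops), so this form is consistent with the same rule.
/g/ is a voiced velar stop. The preceding trigger /θ/ is a fricative, so /g/ must become a fricative as well.
The voiced velar fricative is [ɣ], so /g/ → [ɣ].

[cʊθɣiŋɛ]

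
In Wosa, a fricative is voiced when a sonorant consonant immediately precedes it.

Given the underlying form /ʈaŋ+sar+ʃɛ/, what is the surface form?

/s/ is a voiceless alveolar fricative. The preceding trigger /ŋ/ is voiced, so /s/ must become voiced as well.
Changing only its voicing to voiced gives [z] — the voiced alveolar fricative.
At the second juncture, /ʃ/ likewise becomes [ʒ] adjacent to /r/.

[ʈaŋzarʒɛ]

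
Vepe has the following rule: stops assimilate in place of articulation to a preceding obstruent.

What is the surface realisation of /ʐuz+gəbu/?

/g/ is a voiced velar stop. The preceding trigger /z/ is alveolar, so /g/ must become alveolar as well.
A voiced alveolar stop is [d], so the surface segment is [d].

[ʐuzdəbu]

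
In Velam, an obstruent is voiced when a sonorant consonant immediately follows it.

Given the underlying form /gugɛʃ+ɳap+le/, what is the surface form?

/ʃ/ is a voiceless postalveolar fricative. The following trigger /ɳ/ is voiced, so /ʃ/ must become voiced as well.
Changing only its voicing to voiced gives [ʒ] — the voiced postalveolar fricative.
At the second juncture, /p/ likewise becomes [b] adjacent to /l/.

[gugɛʒɳable]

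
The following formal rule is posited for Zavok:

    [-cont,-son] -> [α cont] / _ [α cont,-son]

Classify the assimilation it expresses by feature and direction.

The shared variable α links the value of [cont] on the target to that of the neighbouring obstruent. [cont] distinguishes stops from fricatives — a manner-of-articulation feature — so this is manner assimilation.
Since the environment is written after the underscore, the trigger follows the target; the direction is regressive.

regressive manner assimilation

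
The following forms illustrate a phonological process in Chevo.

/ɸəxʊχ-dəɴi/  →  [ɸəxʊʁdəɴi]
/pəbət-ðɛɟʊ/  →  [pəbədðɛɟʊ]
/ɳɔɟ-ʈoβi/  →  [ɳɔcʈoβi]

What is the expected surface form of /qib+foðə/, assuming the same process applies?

[qipfoðə]

The data show regressive voicing assimilation: /χ/ → [ʁ] before /d/; /t/ → [d] before /ð/; /ɟ/ → [c] before /ʈ/. In each pair only voicing changes, matching the following consonant, while place and manner stay constant.
/b/ is a voiced bilabial stop. The following trigger /f/ is voiceless, so /b/ must become voiceless as well.
A voiceless bilabial stop is [p], so the surface segment is [p].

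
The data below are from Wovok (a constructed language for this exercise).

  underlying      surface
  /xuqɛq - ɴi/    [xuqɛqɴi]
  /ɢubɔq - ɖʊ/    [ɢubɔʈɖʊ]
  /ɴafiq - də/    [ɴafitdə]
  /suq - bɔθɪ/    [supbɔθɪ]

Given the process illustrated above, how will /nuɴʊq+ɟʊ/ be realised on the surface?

[nuɴʊcɟʊ]

The data show regressive place assimilation: /q/ → [ʈ] before /ɖ/; /q/ → [t] before /d/; /q/ → [p] before /b/. In each pair only place changes, matching the following consonant, while manner and voice stay constant.
No alternation appears in [xuqɛqɴi]: there the adjacent consonants already agree in place (/q/ and /ɴ/ are both uvular), so this form is consistent with the same rule.
The rule targets /q/ (voiceless uvular stop), which sits before the trigger /ɟ/ (palatal).
Changing only its place to palatal gives [c] — the voiceless palatal stop.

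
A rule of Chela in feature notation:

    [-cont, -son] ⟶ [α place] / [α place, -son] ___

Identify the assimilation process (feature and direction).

The rule copies the place features (abbreviated [place]) from the environment onto the target, so the assimilating feature is place.
The conditioning segment sits to the left of the focus bar, meaning the trigger precedes the segment that changes — progressive assimilation.

progressive place assimilation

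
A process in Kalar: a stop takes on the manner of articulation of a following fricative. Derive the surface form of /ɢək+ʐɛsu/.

[ɢəxʐɛsu]

The rule targets /k/ (voiceless velar stop), which sits before the trigger /ʐ/ (fricative).
The voiceless velar fricative is [x], so /k/ → [x].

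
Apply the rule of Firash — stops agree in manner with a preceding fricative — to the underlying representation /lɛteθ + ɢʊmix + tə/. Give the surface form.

[lɛteθʁʊmixsə]

The rule targets /ɢ/ (voiced uvular stop), which sits after the trigger /θ/ (fricative).
A voiced uvular fricative is [ʁ], so the surface segment is [ʁ].
The same rule applies at the second boundary: /t/ → [s] next to /x/.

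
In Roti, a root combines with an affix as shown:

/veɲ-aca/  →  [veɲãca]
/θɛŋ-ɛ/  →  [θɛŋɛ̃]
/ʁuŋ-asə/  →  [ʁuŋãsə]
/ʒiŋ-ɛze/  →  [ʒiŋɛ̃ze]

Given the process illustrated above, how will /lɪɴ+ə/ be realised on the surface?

[lɪɴə̃]

The data show progressive nasality assimilation (vowel nasalisation): /a/ → [ã] after /ɲ/; /ɛ/ → [ɛ̃] after /ŋ/; /a/ → [ã] after /ŋ/ — a vowel is nasalised by an immediately preceding nasal consonant.
/ə/ sits next to the nasal /ɴ/ and is therefore nasalised to [ə̃].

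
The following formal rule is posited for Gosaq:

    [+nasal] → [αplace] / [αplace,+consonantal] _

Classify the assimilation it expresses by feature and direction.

progressive place assimilation

The rule copies the place features (abbreviated [place]) from the environment onto the target, so the assimilating feature is place.
The conditioning segment sits to the left of the focus bar, meaning the trigger precedes the segment that changes — progressive assimilation.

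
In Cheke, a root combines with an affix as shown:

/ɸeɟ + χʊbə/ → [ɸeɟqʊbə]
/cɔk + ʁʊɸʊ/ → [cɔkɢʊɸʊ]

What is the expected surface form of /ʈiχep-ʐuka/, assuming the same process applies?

[ʈiχepɖuka]

The data show progressive manner assimilation: /χ/ → [q] after /ɟ/; /ʁ/ → [ɢ] after /k/. In each pair only manner changes, matching the preceding consonant, while place and voice stay constant.
The rule targets /ʐ/ (voiced retroflex fricative), which sits after the trigger /p/ (stop).
The voiced retroflex stop is [ɖ], so /ʐ/ → [ɖ].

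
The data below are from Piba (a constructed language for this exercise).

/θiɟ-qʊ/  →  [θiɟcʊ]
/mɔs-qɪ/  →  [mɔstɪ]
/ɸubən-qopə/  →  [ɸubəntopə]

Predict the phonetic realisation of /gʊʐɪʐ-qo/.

[gʊʐɪʐʈo]

The data show progressive place assimilation: /q/ → [c] after /ɟ/; /q/ → [t] after /s/; /q/ → [t] after /n/. In each pair only place changes, matching the preceding consonant, while manner and voice stay constant.
/q/ is a voiceless uvular stop. The preceding trigger /ʐ/ is retroflex, so /q/ must become retroflex as well.
The voiceless retroflex stop is [ʈ], so /q/ → [ʈ].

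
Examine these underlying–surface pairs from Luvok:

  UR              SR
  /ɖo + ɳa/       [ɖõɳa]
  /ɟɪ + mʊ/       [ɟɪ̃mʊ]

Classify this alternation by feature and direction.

regressive nasality assimilation (vowel nasalisation)

The vowel /o/ surfaces as nasalised [õ] next to the following nasal /ɳ/ — it has acquired the [+nasal] feature of its neighbour.
The other form shows the same pattern: /ɪ/ → [ɪ̃] before /m/ — each time a vowel is nasalised next to a following nasal.
Because the conditioning nasal is to the right of the vowel that changes, the process is regressive (anticipatory).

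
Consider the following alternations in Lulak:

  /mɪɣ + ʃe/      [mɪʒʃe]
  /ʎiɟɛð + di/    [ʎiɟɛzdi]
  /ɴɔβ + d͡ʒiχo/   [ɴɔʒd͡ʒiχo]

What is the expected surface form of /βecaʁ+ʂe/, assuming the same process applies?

[βecaʐʂe]

The data show regressive place assimilation: /ɣ/ → [ʒ] before /ʃ/; /ð/ → [z] before /d/; /β/ → [ʒ] before /d͡ʒ/. In each pair only place changes, matching the following consonant, while manner and voice stay constant.
The rule targets /ʁ/ (voiced uvular fricative), which sits before the trigger /ʂ/ (retroflex).
The voiced retroflex fricative is [ʐ], so /ʁ/ → [ʐ].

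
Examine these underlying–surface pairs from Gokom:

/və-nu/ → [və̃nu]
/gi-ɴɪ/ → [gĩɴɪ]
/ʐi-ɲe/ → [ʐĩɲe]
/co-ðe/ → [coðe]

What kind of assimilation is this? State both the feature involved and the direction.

regressive nasality assimilation (vowel nasalisation)

The vowel /ə/ surfaces as nasalised [ə̃] next to the following nasal /n/ — it has acquired the [+nasal] feature of its neighbour.
Likewise in the remaining data: /i/ → [ĩ] before /ɴ/; /i/ → [ĩ] before /ɲ/ — each time a vowel is nasalised next to a following nasal.
No change occurs in [coðe] because the vowel at the boundary is adjacent to an oral consonant, not a nasal (/o/ next to /ð/).
Because the conditioning nasal is to the right of the vowel that changes, the process is regressive (anticipatory).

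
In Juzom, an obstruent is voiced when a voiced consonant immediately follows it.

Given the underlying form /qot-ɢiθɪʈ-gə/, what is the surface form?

[qodɢiθɪɖgə]

The rule targets /t/ (voiceless alveolar stop), which sits before the trigger /ɢ/ (voiced).
The voiced alveolar stop is [d], so /t/ → [d].
The same rule applies at the second boundary: /ʈ/ → [ɖ] next to /g/.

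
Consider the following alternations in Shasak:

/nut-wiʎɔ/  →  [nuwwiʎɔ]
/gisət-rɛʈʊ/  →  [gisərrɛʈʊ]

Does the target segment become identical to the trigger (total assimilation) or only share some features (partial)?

The segment that alternates is /t/, which surfaces as [w] when adjacent to /w/.
The output [w] is identical to the trigger /w/ — every feature (place, manner, voicing) has been copied — so this is total assimilation.
The other form behaves the same way: /t/ → [r] before /r/ — in each case the output is a copy of the following consonant.

total assimilation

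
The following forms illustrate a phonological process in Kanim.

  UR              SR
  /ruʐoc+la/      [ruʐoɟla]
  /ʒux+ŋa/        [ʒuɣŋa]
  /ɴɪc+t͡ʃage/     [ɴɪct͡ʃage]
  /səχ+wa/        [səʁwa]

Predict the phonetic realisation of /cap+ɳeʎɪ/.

[cabɳeʎɪ]

The data show regressive voicing assimilation: /c/ → [ɟ] before /l/; /x/ → [ɣ] before /ŋ/; /χ/ → [ʁ] before /w/. In each pair only voicing changes, matching the following consonant, while place and manner stay constant.
Nothing changes in [ɴɪct͡ʃage]: there the adjacent consonants already agree in voicing (/c/ and /t͡ʃ/ are both voiceless), so this form is consistent with the same rule.
/p/ is a voiceless bilabial stop. The following trigger /ɳ/ is voiced, so /p/ must become voiced as well.
A voiced bilabial stop is [b], so the surface segment is [b].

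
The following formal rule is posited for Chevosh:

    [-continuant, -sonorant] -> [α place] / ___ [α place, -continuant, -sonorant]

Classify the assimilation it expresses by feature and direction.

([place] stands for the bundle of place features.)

regressive place assimilation

The shared variable α links the value of the place features (abbreviated [place]) on the target to the same value on the neighbouring segment, so place is the feature that assimilates.
The conditioning segment sits to the right of the focus bar, meaning the trigger follows the segment that changes — regressive assimilation.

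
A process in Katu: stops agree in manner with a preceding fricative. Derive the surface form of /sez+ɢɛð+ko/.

[sezʁɛðxo]

/ɢ/ is a voiced uvular stop. The preceding trigger /z/ is a fricative, so /ɢ/ must become a fricative as well.
Changing only its manner to fricative gives [ʁ] — the voiced uvular fricative.
The same rule applies at the second boundary: /k/ → [x] next to /ð/.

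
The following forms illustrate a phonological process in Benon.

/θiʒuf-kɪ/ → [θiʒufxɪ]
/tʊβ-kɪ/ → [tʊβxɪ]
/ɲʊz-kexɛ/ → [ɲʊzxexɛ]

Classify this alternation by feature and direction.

Comparing underlying and surface forms, /k/ → [x] is the alternation; the neighbouring /f/ is constant.
/k/ is a stop while /f/ is a fricative; the output [x] is a fricative, matching the trigger — so the feature that spreads is manner.
Place and voice are unchanged, so the assimilation is partial, not total.
The other alternating forms pattern the same way: /k/ → [x] after /β/ (stop → fricative, matching a fricative); /k/ → [x] after /z/ (stop → fricative, matching a fricative) — only manner changes, and always toward the preceding segment.
The trigger is the preceding segment, so the direction is progressive (perseverative).

progressive manner assimilation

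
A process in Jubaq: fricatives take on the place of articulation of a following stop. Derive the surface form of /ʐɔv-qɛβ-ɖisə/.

/v/ is a voiced labiodental fricative. The following trigger /q/ is uvular, so /v/ must become uvular as well.
A voiced uvular fricative is [ʁ], so the surface segment is [ʁ].
At the second juncture, /β/ likewise becomes [ʐ] adjacent to /ɖ/.

[ʐɔʁqɛʐɖisə]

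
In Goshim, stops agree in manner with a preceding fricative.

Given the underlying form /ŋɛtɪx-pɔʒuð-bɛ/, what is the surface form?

[ŋɛtɪxɸɔʒuðβɛ]

/p/ is a voiceless bilabial stop. The preceding trigger /x/ is a fricative, so /p/ must become a fricative as well.
Changing only its manner to fricative gives [ɸ] — the voiceless bilabial fricative.
At the second juncture, /b/ likewise becomes [β] adjacent to /ð/.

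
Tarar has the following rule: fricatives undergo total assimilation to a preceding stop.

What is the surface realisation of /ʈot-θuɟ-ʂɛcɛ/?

/θ/ is the segment targeted by the rule; it sits immediately after /t/, so it assimilates completely and surfaces as [t].
At the second juncture, /ʂ/ likewise becomes [ɟ] adjacent to /ɟ/.

[ʈottuɟɟɛcɛ]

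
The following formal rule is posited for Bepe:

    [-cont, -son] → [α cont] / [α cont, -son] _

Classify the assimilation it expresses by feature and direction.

The shared variable α links the value of [cont] on the target to that of the neighbouring obstruent. [cont] distinguishes stops from fricatives — a manner-of-articulation feature — so this is manner assimilation.
Since the environment is written before the underscore, the trigger precedes the target; the direction is progressive.

progressive manner assimilation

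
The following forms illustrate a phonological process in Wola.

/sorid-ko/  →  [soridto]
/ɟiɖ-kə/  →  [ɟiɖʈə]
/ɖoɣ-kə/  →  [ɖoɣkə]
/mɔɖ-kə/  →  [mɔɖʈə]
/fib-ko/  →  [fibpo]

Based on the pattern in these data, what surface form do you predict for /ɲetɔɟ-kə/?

[ɲetɔɟcə]

The data show progressive place assimilation: /k/ → [t] after /d/; /k/ → [ʈ] after /ɖ/; /k/ → [p] after /b/. In each pair only place changes, matching the preceding consonant, while manner and voice stay constant.
Nothing changes in [ɖoɣkə]: there the adjacent consonants already agree in place (/k/ and /ɣ/ are both velar), so this form is consistent with the same rule.
/k/ is a voiceless velar stop. The preceding trigger /ɟ/ is palatal, so /k/ must become palatal as well.
The voiceless palatal stop is [c], so /k/ → [c].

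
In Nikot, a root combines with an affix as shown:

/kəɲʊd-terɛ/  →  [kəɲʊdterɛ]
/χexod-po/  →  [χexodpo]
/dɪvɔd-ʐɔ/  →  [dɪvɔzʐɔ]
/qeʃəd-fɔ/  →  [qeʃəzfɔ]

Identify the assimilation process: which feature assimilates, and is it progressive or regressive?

Comparing underlying and surface forms, /d/ → [z] is the alternation; the neighbouring /ʐ/ is constant.
/d/ is a stop while /ʐ/ is a fricative; the output [z] is a fricative, matching the trigger — so the feature that spreads is manner.
Place and voice are unchanged, so the assimilation is partial, not total.
Checking the remaining alternation: /d/ → [z] before /f/ (stop → fricative, matching a fricative) — only manner changes, and always toward the following segment.
Nothing changes in [kəɲʊdterɛ], [χexodpo]: there the adjacent consonants already agree in manner (/d/ and /t/ are both stops; /d/ and /p/ are both stops), so these forms are consistent with the same rule.
Since the segment that changes precedes the conditioning segment, the assimilation is regressive.

regressive manner assimilation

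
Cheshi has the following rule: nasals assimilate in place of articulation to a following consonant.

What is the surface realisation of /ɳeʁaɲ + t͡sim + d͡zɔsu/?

[ɳeʁant͡sind͡zɔsu]

/ɲ/ is a voiced palatal nasal. The following trigger /t͡s/ is alveolar, so /ɲ/ must become alveolar as well.
A voiced alveolar nasal is [n], so the surface segment is [n].
The same rule applies at the second boundary: /m/ → [n] next to /d͡z/.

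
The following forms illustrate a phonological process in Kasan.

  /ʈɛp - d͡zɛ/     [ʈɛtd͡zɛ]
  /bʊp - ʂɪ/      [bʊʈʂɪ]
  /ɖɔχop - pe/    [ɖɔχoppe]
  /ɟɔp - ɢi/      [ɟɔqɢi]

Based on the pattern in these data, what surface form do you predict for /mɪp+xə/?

The data show regressive place assimilation: /p/ → [t] before /d͡z/; /p/ → [ʈ] before /ʂ/; /p/ → [q] before /ɢ/. In each pair only place changes, matching the following consonant, while manner and voice stay constant.
Nothing changes in [ɖɔχoppe]: there the adjacent consonants already agree in place (/p/ and /p/ are both bilabial), so this form is consistent with the same rule.
The rule targets /p/ (voiceless bilabial stop), which sits before the trigger /x/ (velar).
Changing only its place to velar gives [k] — the voiceless velar stop.

[mɪkxə]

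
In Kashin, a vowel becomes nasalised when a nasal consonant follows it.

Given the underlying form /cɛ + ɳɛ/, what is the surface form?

[cɛ̃ɳɛ]

The vowel /ɛ/ is adjacent to the following nasal /ɳ/, so it acquires [+nasal] and surfaces as [ɛ̃].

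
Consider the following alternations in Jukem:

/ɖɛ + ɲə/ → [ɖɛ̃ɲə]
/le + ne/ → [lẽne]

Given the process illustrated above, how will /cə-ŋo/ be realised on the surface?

The data show regressive nasality assimilation (vowel nasalisation): /ɛ/ → [ɛ̃] before /ɲ/; /e/ → [ẽ] before /n/ — a vowel is nasalised by an immediately following nasal consonant.
The vowel /ə/ is adjacent to the following nasal /ŋ/, so it acquires [+nasal] and surfaces as [ə̃].

[cə̃ŋo]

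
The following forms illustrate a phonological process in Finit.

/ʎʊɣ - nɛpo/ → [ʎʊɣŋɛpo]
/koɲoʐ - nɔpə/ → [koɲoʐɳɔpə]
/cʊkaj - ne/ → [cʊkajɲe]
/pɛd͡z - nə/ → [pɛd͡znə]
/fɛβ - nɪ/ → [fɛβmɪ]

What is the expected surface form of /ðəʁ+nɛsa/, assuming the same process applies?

[ðəʁɴɛsa]

The data show progressive place assimilation: /n/ → [ŋ] after /ɣ/; /n/ → [ɳ] after /ʐ/; /n/ → [ɲ] after /j/; /n/ → [m] after /β/. In each pair only place changes, matching the preceding consonant, while manner and voice stay constant.
No alternation appears in [pɛd͡znə]: there the adjacent consonants already agree in place (/n/ and /d͡z/ are both alveolar), so this form is consistent with the same rule.
The rule targets /n/ (voiced alveolar nasal), which sits after the trigger /ʁ/ (uvular).
The voiced uvular nasal is [ɴ], so /n/ → [ɴ].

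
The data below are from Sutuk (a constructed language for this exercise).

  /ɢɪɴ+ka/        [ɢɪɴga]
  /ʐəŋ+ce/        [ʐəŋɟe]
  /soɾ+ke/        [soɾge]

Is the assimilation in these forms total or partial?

Comparing underlying and surface forms, /k/ → [g] is the alternation; the neighbouring /ɴ/ is constant.
The change voiceless → voiced matches the voicing of the preceding /ɴ/, identifying this as voicing assimilation.
Place and manner are unchanged, so the assimilation is partial, not total.
The same holds elsewhere in the data: /c/ → [ɟ] after /ŋ/ (voiceless → voiced, matching voiced); /k/ → [g] after /ɾ/ (voiceless → voiced, matching voiced) — only voicing changes, and always toward the preceding segment.

partial assimilation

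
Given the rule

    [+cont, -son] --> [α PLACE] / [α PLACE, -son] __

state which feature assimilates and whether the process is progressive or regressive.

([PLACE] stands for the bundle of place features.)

The rule copies the place features (abbreviated [PLACE]) from the environment onto the target, so the assimilating feature is place.
The conditioning segment sits to the left of the focus bar, meaning the trigger precedes the segment that changes — progressive assimilation.

progressive place assimilation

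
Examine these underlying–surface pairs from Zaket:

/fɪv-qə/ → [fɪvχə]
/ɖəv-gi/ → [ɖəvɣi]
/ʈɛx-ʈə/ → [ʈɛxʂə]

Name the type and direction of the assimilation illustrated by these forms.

progressive manner assimilation

Underlying /q/ is realised as [χ] next to /v/; /v/ itself does not change.
/q/ is a stop while /v/ is a fricative; the output [χ] is a fricative, matching the trigger — so the feature that spreads is manner.
Place and voice are unchanged, so the assimilation is partial, not total.
Checking the remaining alternations: /g/ → [ɣ] after /v/ (stop → fricative, matching a fricative); /ʈ/ → [ʂ] after /x/ (stop → fricative, matching a fricative) — only manner changes, and always toward the preceding segment.
The trigger is the preceding segment, so the direction is progressive (perseverative).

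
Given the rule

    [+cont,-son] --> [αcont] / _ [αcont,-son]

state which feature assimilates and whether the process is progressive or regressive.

The rule copies [cont] (continuancy) from the environment onto the target fricatives; since [±cont] encodes the stop/fricative manner contrast, the assimilating dimension is manner.
Since the environment is written after the underscore, the trigger follows the target; the direction is regressive.

regressive manner assimilation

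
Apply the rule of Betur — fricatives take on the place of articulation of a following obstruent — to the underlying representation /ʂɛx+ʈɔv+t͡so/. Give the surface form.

The rule targets /x/ (voiceless velar fricative), which sits before the trigger /ʈ/ (retroflex).
Changing only its place to retroflex gives [ʂ] — the voiceless retroflex fricative.
The same rule applies at the second boundary: /v/ → [z] next to /t͡s/.

[ʂɛʂʈɔzt͡so]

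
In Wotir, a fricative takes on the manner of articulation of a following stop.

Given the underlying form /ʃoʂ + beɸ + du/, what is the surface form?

[ʃoʈbepdu]

The rule targets /ʂ/ (voiceless retroflex fricative), which sits before the trigger /b/ (stop).
The voiceless retroflex stop is [ʈ], so /ʂ/ → [ʈ].
At the second juncture, /ɸ/ likewise becomes [p] adjacent to /d/.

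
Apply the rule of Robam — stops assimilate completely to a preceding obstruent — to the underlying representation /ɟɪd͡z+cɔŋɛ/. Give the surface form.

[ɟɪd͡zd͡zɔŋɛ]

/c/ is the segment targeted by the rule; it sits immediately after /d͡z/, so it assimilates completely and surfaces as [d͡z].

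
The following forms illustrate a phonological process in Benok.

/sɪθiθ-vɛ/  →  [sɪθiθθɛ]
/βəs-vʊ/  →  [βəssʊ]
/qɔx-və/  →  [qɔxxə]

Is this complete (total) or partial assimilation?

The segment that alternates is /v/, which surfaces as [θ] when adjacent to /θ/.
The output [θ] is identical to the trigger /θ/ — every feature (place, manner, voicing) has been copied — so this is total assimilation.
The other forms behave the same way: /v/ → [s] after /s/; /v/ → [x] after /x/ — in each case the output is a copy of the preceding consonant.

total assimilation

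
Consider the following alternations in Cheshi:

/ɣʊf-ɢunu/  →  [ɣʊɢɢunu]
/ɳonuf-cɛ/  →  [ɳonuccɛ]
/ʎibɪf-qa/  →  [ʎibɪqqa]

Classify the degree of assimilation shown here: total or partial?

total assimilation

Comparing underlying and surface forms, /f/ → [ɢ] is the alternation; the neighbouring /ɢ/ is constant.
The output [ɢ] is identical to the trigger /ɢ/ — every feature (place, manner, voicing) has been copied — so this is total assimilation.
The remaining alternations confirm this: /f/ → [c] before /c/; /f/ → [q] before /q/ — in each case the output is a copy of the following consonant.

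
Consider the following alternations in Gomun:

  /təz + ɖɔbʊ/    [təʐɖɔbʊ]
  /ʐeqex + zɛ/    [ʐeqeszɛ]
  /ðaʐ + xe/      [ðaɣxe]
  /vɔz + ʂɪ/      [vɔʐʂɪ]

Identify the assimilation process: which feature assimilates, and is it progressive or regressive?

regressive place assimilation

Underlying /z/ is realised as [ʐ] next to /ɖ/; /ɖ/ itself does not change.
The change alveolar → retroflex matches the place of the following /ɖ/, identifying this as place assimilation.
Manner and voice are unchanged, so the assimilation is partial, not total.
The same holds elsewhere in the data: /x/ → [s] before /z/ (velar → alveolar, matching alveolar); /ʐ/ → [ɣ] before /x/ (retroflex → velar, matching velar); /z/ → [ʐ] before /ʂ/ (alveolar → retroflex, matching retroflex) — only place changes, and always toward the following segment.
The trigger is the following segment, so the direction is regressive (anticipatory).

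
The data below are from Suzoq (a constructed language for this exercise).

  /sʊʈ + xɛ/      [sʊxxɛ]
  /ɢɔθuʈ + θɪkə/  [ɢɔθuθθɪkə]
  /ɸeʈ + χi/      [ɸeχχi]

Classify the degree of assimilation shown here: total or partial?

total assimilation

Comparing underlying and surface forms, /ʈ/ → [x] is the alternation; the neighbouring /x/ is constant.
The output [x] is identical to the trigger /x/ — every feature (place, manner, voicing) has been copied — so this is total assimilation.
The remaining alternations confirm this: /ʈ/ → [θ] before /θ/; /ʈ/ → [χ] before /χ/ — in each case the output is a copy of the following consonant.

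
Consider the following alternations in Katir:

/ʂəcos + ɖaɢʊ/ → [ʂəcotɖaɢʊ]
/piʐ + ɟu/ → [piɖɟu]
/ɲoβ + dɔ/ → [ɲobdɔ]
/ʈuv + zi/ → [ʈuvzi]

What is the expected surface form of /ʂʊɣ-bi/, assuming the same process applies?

The data show regressive manner assimilation: /s/ → [t] before /ɖ/; /ʐ/ → [ɖ] before /ɟ/; /β/ → [b] before /d/. In each pair only manner changes, matching the following consonant, while place and voice stay constant.
No alternation appears in [ʈuvzi]: there the adjacent consonants already agree in manner (/v/ and /z/ are both fricatives), so this form is consistent with the same rule.
/ɣ/ is a voiced velar fricative. The following trigger /b/ is a stop, so /ɣ/ must become a stop as well.
The voiced velar stop is [g], so /ɣ/ → [g].

[ʂʊgbi]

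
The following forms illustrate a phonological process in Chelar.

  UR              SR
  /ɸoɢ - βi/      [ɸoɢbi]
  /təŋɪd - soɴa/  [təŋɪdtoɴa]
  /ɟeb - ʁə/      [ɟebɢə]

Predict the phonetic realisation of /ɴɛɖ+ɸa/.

[ɴɛɖpa]

The data show progressive manner assimilation: /β/ → [b] after /ɢ/; /s/ → [t] after /d/; /ʁ/ → [ɢ] after /b/. In each pair only manner changes, matching the preceding consonant, while place and voice stay constant.
The rule targets /ɸ/ (voiceless bilabial fricative), which sits after the trigger /ɖ/ (stop).
A voiceless bilabial stop is [p], so the surface segment is [p].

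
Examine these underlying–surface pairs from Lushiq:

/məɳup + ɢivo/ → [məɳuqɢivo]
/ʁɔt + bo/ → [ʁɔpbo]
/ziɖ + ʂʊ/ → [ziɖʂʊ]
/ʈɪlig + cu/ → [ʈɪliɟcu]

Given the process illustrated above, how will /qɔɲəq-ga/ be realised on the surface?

The data show regressive place assimilation: /p/ → [q] before /ɢ/; /t/ → [p] before /b/; /g/ → [ɟ] before /c/. In each pair only place changes, matching the following consonant, while manner and voice stay constant.
No alternation appears in [ziɖʂʊ]: there the adjacent consonants already agree in place (/ɖ/ and /ʂ/ are both retroflex), so this form is consistent with the same rule.
The rule targets /q/ (voiceless uvular stop), which sits before the trigger /g/ (velar).
Changing only its place to velar gives [k] — the voiceless velar stop.

[qɔɲəkga]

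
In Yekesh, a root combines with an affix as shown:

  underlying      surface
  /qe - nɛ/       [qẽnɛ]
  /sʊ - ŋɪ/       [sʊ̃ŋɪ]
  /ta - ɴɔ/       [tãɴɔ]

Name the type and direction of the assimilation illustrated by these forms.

The vowel /e/ surfaces as nasalised [ẽ] next to the following nasal /n/ — it has acquired the [+nasal] feature of its neighbour.
Likewise in the remaining data: /ʊ/ → [ʊ̃] before /ŋ/; /a/ → [ã] before /ɴ/ — each time a vowel is nasalised next to a following nasal.
Because the conditioning nasal is to the right of the vowel that changes, the process is regressive (anticipatory).

regressive nasality assimilation (vowel nasalisation)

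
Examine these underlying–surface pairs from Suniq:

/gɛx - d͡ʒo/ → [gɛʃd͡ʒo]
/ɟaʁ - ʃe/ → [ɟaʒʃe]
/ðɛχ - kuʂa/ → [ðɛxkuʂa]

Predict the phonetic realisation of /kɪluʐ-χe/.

[kɪluʁχe]

The data show regressive place assimilation: /x/ → [ʃ] before /d͡ʒ/; /ʁ/ → [ʒ] before /ʃ/; /χ/ → [x] before /k/. In each pair only place changes, matching the following consonant, while manner and voice stay constant.
The rule targets /ʐ/ (voiced retroflex fricative), which sits before the trigger /χ/ (uvular).
Changing only its place to uvular gives [ʁ] — the voiced uvular fricative.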